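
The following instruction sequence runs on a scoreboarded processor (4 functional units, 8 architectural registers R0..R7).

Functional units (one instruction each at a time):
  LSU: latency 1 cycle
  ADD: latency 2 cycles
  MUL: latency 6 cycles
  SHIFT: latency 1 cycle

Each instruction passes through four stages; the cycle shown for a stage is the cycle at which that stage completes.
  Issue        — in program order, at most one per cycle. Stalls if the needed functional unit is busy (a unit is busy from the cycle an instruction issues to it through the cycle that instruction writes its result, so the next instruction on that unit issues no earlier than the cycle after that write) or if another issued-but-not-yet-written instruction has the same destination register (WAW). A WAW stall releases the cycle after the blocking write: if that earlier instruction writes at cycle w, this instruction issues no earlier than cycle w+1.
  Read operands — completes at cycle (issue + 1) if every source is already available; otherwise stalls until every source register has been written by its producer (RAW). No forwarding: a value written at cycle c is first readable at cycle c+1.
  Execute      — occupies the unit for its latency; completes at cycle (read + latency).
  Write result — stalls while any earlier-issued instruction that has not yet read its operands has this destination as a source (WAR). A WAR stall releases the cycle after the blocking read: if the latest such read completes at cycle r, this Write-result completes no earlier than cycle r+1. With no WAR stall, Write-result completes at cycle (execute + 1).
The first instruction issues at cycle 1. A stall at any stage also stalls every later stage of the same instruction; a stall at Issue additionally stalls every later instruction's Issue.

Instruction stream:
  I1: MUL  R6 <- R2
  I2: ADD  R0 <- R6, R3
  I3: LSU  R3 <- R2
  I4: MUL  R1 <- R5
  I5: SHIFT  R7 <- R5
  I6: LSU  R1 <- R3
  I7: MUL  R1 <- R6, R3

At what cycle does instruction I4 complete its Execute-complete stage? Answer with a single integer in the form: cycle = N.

cycle = 17

cycle 1: I1 dispatched to MUL
cycle 2: I1 operands ready; I2 dispatched to ADD
cycle 3: I3 dispatched to LSU
cycle 4: I3 operands ready
cycle 5: I3 complete
cycle 8: I1 complete
cycle 9: R6←I1
cycle 10: I2 operands ready; I4 dispatched to MUL
cycle 11: R3←I3; I4 operands ready; I5 dispatched to SHIFT
cycle 12: I2 complete; I5 operands ready
cycle 13: R0←I2; I5 complete
cycle 14: R7←I5
cycle 17: I4 complete
cycle 18: R1←I4
cycle 19: I6 dispatched to LSU
cycle 20: I6 operands ready
cycle 21: I6 complete
cycle 22: R1←I6
cycle 23: I7 dispatched to MUL
cycle 24: I7 operands ready
cycle 30: I7 complete
cycle 31: R1←I7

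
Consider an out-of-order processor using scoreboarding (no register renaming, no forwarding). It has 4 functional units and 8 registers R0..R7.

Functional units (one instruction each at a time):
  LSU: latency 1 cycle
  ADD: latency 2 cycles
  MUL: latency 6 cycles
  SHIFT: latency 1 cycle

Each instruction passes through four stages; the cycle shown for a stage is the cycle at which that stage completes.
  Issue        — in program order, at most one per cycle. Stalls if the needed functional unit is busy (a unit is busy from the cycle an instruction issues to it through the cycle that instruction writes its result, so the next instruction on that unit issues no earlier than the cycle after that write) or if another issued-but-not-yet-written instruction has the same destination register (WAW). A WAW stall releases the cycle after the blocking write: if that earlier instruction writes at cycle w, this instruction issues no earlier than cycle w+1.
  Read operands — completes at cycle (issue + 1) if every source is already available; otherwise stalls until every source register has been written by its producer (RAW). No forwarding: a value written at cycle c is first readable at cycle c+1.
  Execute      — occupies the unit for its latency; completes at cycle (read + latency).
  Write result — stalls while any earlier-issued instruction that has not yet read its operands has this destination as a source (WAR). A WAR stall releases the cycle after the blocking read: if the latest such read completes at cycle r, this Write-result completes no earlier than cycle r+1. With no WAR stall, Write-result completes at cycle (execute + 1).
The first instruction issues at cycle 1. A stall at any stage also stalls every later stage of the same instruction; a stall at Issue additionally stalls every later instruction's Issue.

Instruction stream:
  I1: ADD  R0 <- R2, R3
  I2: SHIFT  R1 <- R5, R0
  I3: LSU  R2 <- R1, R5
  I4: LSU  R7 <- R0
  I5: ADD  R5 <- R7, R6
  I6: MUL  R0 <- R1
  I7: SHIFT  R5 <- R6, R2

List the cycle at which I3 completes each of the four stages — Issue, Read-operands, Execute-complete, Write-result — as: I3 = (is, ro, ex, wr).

c1: I1 issues→ADD
c2: I1 reads, I2 issues→SHIFT
c3: I3 issues→LSU
c4: I1 exec-done
c5: I1 writes R0
c6: I2 reads
c7: I2 exec-done
c8: I2 writes R1
c9: I3 reads
c10: I3 exec-done
c11: I3 writes R2
c12: I4 issues→LSU
c13: I4 reads, I5 issues→ADD
c14: I4 exec-done, I6 issues→MUL
c15: I4 writes R7, I6 reads
c16: I5 reads
c18: I5 exec-done
c19: I5 writes R5
c20: I7 issues→SHIFT
c21: I6 exec-done, I7 reads
c22: I6 writes R0, I7 exec-done
c23: I7 writes R5

I3 = (3, 9, 10, 11)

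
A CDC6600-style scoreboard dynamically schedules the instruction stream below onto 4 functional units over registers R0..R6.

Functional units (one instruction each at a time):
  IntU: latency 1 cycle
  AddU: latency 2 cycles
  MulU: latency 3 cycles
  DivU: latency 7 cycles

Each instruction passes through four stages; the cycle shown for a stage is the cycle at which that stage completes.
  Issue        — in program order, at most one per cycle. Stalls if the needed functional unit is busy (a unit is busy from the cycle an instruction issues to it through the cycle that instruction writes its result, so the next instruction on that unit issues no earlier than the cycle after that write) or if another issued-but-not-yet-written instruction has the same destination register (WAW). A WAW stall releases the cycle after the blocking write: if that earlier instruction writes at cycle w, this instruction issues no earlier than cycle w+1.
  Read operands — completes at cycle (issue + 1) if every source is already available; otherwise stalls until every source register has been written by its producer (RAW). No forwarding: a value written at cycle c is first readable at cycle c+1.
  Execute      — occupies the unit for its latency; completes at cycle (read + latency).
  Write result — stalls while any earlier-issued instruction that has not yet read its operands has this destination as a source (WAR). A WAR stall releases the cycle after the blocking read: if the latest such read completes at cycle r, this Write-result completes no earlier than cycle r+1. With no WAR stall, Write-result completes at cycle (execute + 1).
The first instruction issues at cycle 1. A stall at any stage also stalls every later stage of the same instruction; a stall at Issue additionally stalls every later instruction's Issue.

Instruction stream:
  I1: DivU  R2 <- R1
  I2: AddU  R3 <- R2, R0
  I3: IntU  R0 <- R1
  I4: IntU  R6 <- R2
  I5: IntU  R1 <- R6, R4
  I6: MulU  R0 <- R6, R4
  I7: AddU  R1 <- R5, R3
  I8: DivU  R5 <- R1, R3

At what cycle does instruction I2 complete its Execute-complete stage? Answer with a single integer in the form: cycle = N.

c1: issue I1 (DivU)
c2: I1 read-ops, issue I2 (AddU)
c3: issue I3 (IntU)
c4: I3 read-ops
c5: I3 finished on IntU
c9: I1 finished on DivU
c10: I1→R2
c11: I2 read-ops
c12: I3→R0
c13: I2 finished on AddU, issue I4 (IntU)
c14: I2→R3, I4 read-ops
c15: I4 finished on IntU
c16: I4→R6
c17: issue I5 (IntU)
c18: I5 read-ops, issue I6 (MulU)
c19: I5 finished on IntU, I6 read-ops
c20: I5→R1
c21: issue I7 (AddU)
c22: I6 finished on MulU, I7 read-ops, issue I8 (DivU)
c23: I6→R0
c24: I7 finished on AddU
c25: I7→R1
c26: I8 read-ops
c33: I8 finished on DivU
c34: I8→R5

cycle = 13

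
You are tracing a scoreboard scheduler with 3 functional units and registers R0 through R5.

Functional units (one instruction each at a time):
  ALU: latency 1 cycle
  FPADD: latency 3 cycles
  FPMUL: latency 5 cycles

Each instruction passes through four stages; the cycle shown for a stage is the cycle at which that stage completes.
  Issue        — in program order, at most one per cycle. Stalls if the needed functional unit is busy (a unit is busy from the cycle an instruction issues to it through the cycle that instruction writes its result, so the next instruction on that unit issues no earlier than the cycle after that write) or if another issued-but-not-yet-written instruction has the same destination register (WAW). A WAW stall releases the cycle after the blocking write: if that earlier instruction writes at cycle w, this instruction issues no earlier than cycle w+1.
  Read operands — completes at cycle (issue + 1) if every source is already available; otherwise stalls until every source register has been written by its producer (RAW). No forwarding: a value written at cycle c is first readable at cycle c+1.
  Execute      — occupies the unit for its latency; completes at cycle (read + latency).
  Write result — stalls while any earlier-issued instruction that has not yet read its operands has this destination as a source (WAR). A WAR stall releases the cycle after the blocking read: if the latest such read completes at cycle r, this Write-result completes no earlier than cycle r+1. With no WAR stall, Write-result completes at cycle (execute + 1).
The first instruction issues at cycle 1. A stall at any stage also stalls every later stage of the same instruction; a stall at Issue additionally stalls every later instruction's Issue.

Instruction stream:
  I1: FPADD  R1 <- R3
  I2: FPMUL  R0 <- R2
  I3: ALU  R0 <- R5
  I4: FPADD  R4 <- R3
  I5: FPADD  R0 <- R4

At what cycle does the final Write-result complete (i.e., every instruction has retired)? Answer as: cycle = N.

[1] issue I1 (FPADD)
[2] I1 read-ops | issue I2 (FPMUL)
[3] I2 read-ops
[5] I1 finished on FPADD
[6] I1→R1
[8] I2 finished on FPMUL
[9] I2→R0
[10] issue I3 (ALU)
[11] I3 read-ops | issue I4 (FPADD)
[12] I3 finished on ALU | I4 read-ops
[13] I3→R0
[15] I4 finished on FPADD
[16] I4→R4
[17] issue I5 (FPADD)
[18] I5 read-ops
[21] I5 finished on FPADD
[22] I5→R0

cycle = 22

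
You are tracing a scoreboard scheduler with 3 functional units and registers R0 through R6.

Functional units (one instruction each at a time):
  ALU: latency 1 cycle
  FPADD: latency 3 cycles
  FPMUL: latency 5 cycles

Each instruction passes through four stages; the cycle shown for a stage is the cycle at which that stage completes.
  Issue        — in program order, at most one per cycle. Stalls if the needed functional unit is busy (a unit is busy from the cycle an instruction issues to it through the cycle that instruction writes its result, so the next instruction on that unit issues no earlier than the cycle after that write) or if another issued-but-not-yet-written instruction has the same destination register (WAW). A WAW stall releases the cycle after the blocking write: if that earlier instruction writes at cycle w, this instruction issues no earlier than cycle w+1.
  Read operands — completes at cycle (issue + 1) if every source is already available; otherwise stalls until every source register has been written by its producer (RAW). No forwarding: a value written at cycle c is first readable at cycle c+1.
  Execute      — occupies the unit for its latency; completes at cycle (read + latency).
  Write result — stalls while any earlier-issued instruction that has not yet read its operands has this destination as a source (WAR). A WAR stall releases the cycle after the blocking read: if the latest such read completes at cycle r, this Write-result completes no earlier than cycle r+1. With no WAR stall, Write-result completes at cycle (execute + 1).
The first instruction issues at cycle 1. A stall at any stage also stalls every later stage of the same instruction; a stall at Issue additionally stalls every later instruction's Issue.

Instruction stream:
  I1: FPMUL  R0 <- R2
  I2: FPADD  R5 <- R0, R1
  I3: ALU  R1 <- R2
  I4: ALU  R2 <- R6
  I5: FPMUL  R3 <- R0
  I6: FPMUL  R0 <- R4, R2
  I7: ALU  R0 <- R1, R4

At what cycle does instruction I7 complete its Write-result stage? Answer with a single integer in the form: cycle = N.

cycle = 31

I1: IS=1 RO=2 EX=7 WR=8
I2: IS=2 RO=9 EX=12 WR=13  [RAW R0: wait I1 write@8]
I3: IS=3 RO=4 EX=5 WR=10  [WAR R1: wait I2 read@9]
I4: IS=11 RO=12 EX=13 WR=14  [struct: ALU busy until I3 writes@10]
I5: IS=12 RO=13 EX=18 WR=19
I6: IS=20 RO=21 EX=26 WR=27  [struct: FPMUL busy until I5 writes@19]
I7: IS=28 RO=29 EX=30 WR=31  [WAW R0: wait I6 write@27]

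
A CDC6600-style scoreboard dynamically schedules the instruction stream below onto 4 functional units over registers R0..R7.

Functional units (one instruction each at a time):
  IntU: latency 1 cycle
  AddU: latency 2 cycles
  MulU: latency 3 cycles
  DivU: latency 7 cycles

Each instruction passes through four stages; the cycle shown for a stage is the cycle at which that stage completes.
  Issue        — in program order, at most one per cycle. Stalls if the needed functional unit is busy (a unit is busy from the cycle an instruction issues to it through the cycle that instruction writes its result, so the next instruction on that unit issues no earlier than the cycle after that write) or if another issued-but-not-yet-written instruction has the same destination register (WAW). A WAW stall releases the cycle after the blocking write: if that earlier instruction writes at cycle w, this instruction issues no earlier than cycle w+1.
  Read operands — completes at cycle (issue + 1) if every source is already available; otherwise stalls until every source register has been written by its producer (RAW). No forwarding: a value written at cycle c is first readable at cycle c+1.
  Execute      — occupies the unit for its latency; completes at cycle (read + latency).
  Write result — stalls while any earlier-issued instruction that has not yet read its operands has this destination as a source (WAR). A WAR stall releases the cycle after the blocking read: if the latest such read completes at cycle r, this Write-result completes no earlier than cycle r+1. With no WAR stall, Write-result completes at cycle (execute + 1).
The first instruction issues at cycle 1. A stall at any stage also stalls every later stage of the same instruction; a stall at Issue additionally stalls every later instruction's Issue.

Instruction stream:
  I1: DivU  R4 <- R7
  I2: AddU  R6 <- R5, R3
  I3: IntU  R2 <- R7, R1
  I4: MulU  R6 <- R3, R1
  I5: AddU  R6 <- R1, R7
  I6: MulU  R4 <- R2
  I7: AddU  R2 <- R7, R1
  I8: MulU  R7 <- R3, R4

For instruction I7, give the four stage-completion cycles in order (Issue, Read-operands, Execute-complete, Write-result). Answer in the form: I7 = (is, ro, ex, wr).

I7 = (18, 19, 21, 22)

I1  is:1  ro:2  ex:9  wr:10
I2  is:2  ro:3  ex:5  wr:6
I3  is:3  ro:4  ex:5  wr:6
I4  is:7  ro:8  ex:11  wr:12  — WAW R6: wait I2 write@6
I5  is:13  ro:14  ex:16  wr:17  — WAW R6: wait I4 write@12
I6  is:14  ro:15  ex:18  wr:19
I7  is:18  ro:19  ex:21  wr:22  — struct: AddU busy until I5 writes@17
I8  is:20  ro:21  ex:24  wr:25  — struct: MulU busy until I6 writes@19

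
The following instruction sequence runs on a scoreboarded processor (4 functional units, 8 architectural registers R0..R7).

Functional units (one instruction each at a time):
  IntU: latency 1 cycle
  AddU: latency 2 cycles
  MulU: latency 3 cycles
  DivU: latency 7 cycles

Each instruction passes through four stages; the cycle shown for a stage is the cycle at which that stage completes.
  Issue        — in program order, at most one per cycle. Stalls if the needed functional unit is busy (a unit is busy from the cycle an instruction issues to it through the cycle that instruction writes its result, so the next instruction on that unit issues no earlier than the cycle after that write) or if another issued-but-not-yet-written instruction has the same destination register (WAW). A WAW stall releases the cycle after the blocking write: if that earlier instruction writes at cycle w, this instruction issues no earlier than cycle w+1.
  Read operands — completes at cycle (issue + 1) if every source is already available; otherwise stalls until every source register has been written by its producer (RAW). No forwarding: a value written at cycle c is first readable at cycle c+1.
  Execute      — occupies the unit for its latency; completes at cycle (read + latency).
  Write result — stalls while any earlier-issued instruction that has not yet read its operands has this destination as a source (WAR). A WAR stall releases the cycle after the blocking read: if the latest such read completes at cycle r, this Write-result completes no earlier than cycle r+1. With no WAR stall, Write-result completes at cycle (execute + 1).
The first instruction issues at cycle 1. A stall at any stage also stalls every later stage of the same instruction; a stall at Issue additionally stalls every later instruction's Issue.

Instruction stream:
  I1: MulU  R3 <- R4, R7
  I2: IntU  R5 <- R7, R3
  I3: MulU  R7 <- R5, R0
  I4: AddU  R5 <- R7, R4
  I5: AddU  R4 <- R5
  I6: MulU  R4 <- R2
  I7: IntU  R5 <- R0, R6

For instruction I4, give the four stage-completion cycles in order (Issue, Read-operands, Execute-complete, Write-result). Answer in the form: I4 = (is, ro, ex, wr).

  I1 | 1 | 2 | 5 | 6
  I2 | 2 | 7 | 8 | 9   RAW R3: wait I1 write@6
  I3 | 7 | 10 | 13 | 14   struct: MulU busy until I1 writes@6 · RAW R5: wait I2 write@9
  I4 | 10 | 15 | 17 | 18   WAW R5: wait I2 write@9 · RAW R7: wait I3 write@14
  I5 | 19 | 20 | 22 | 23   struct: AddU busy until I4 writes@18
  I6 | 24 | 25 | 28 | 29   WAW R4: wait I5 write@23
  I7 | 25 | 26 | 27 | 28

I4 = (10, 15, 17, 18)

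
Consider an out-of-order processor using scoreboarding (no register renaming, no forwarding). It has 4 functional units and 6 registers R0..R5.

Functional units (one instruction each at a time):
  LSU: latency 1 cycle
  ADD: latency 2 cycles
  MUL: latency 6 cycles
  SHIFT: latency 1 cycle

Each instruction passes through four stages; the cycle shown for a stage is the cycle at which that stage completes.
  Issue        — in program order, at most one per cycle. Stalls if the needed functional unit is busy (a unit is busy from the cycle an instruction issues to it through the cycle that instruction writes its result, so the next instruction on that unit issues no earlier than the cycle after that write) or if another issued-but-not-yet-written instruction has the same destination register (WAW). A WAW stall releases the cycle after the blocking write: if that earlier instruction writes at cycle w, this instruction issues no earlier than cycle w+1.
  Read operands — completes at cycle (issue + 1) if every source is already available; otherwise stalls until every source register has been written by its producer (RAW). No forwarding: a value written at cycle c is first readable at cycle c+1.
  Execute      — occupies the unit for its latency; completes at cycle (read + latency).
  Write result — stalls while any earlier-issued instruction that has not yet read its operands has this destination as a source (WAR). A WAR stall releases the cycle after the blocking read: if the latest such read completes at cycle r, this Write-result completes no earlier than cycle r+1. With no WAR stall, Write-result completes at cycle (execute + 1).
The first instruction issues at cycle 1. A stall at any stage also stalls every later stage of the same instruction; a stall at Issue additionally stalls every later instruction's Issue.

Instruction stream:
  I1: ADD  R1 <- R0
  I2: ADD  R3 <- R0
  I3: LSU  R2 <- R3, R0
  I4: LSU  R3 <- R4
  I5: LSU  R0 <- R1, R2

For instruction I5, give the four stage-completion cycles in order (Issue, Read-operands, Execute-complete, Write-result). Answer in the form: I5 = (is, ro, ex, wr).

I5 = (18, 19, 20, 21)

[I1] 1/2/4/5
[I2] 6/7/9/10  (struct: ADD busy until I1 writes@5)
[I3] 7/11/12/13  (RAW R3: wait I2 write@10)
[I4] 14/15/16/17  (struct: LSU busy until I3 writes@13)
[I5] 18/19/20/21  (struct: LSU busy until I4 writes@17)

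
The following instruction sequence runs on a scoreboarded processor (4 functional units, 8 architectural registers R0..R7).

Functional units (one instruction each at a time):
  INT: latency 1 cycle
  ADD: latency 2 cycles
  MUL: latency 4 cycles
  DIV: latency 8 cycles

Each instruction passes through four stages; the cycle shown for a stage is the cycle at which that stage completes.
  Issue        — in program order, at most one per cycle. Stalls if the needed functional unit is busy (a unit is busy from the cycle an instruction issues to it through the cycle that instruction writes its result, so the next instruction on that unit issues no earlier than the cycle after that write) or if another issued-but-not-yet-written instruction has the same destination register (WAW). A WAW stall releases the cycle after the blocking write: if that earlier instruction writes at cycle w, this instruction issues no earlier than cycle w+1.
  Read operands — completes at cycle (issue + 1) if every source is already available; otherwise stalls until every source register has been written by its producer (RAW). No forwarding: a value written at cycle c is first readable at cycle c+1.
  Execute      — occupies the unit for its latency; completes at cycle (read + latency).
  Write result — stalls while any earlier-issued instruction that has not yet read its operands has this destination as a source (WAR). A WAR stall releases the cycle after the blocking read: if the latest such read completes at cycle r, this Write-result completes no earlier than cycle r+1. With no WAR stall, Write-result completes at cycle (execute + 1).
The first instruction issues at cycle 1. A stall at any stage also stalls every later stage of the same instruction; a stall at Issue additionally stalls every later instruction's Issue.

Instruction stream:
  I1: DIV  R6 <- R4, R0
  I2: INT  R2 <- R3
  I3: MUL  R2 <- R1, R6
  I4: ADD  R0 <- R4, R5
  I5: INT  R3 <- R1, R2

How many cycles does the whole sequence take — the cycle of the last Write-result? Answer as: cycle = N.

cycle = 20

t=1  I1 issues→DIV
t=2  I1 reads · I2 issues→INT
t=3  I2 reads
t=4  I2 exec-done
t=5  I2 writes R2
t=6  I3 issues→MUL
t=7  I4 issues→ADD
t=8  I4 reads · I5 issues→INT
t=10  I1 exec-done · I4 exec-done
t=11  I1 writes R6 · I4 writes R0
t=12  I3 reads
t=16  I3 exec-done
t=17  I3 writes R2
t=18  I5 reads
t=19  I5 exec-done
t=20  I5 writes R3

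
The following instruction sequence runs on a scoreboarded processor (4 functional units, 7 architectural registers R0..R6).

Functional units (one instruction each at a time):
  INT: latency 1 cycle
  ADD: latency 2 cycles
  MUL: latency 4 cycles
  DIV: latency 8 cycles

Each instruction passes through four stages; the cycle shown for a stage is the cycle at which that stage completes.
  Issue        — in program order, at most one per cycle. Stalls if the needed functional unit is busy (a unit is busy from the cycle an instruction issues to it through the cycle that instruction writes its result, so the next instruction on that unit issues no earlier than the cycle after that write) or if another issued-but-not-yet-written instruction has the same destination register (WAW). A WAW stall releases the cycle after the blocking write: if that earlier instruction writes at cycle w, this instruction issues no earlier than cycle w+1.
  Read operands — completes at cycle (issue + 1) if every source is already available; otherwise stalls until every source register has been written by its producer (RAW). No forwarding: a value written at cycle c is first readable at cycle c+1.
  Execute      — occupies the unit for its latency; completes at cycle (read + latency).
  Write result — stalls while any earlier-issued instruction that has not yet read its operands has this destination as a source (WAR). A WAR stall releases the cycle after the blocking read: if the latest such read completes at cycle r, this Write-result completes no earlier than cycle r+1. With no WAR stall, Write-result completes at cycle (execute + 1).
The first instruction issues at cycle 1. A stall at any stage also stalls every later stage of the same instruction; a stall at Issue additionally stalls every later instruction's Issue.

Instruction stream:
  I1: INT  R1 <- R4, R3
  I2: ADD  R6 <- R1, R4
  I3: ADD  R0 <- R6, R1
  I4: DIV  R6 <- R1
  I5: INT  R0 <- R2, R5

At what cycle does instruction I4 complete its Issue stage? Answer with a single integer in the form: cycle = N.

[I1] 1/2/3/4
[I2] 2/5/7/8  (RAW R1: wait I1 write@4)
[I3] 9/10/12/13  (struct: ADD busy until I2 writes@8)
[I4] 10/11/19/20
[I5] 14/15/16/17  (WAW R0: wait I3 write@13)

cycle = 10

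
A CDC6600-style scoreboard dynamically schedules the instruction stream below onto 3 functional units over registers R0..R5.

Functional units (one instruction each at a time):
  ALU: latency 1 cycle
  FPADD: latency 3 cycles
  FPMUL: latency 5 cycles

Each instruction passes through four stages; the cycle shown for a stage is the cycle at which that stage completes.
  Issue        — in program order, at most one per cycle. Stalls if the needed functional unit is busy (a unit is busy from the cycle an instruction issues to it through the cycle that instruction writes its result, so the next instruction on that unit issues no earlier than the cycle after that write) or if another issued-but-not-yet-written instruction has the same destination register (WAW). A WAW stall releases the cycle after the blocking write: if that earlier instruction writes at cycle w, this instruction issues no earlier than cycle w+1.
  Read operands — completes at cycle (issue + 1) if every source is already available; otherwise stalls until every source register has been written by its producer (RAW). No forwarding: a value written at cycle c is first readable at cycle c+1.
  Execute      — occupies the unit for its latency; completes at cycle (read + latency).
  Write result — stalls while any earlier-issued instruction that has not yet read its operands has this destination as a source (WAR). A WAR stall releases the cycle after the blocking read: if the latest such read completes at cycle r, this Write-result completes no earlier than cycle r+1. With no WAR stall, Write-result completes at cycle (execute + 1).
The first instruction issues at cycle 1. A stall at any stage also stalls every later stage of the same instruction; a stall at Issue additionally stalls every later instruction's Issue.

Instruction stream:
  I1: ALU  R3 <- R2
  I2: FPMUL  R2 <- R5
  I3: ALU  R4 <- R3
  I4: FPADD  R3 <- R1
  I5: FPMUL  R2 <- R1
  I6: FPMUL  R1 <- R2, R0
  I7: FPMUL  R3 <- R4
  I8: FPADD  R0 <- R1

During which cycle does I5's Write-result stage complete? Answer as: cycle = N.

  I1 | 1 | 2 | 3 | 4
  I2 | 2 | 3 | 8 | 9
  I3 | 5 | 6 | 7 | 8   struct: ALU busy until I1 writes@4
  I4 | 6 | 7 | 10 | 11
  I5 | 10 | 11 | 16 | 17   struct: FPMUL busy until I2 writes@9
  I6 | 18 | 19 | 24 | 25   struct: FPMUL busy until I5 writes@17
  I7 | 26 | 27 | 32 | 33   struct: FPMUL busy until I6 writes@25
  I8 | 27 | 28 | 31 | 32

cycle = 17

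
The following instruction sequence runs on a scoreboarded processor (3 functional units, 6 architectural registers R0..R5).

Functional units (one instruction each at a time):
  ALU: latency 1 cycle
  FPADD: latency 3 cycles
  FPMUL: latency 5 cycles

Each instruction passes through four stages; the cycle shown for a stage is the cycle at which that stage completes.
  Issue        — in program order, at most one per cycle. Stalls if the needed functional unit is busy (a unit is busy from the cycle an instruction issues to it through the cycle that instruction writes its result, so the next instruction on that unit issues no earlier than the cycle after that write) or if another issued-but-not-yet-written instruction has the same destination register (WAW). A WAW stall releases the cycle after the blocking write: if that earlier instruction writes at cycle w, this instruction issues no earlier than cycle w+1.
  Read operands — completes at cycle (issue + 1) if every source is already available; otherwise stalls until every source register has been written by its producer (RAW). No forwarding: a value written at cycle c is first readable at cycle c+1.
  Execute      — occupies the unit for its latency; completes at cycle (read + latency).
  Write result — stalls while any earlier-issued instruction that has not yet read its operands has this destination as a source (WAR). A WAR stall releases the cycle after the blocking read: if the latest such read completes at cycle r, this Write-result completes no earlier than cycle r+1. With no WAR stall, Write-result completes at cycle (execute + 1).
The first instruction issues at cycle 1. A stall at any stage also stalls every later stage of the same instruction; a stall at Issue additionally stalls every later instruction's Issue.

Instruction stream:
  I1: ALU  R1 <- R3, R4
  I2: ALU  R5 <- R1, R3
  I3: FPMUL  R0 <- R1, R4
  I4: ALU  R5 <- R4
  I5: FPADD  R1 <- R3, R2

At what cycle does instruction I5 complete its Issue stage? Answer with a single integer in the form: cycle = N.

t=1  I1 dispatched to ALU
t=2  I1 operands ready
t=3  I1 complete
t=4  R1←I1
t=5  I2 dispatched to ALU
t=6  I2 operands ready | I3 dispatched to FPMUL
t=7  I2 complete | I3 operands ready
t=8  R5←I2
t=9  I4 dispatched to ALU
t=10  I4 operands ready | I5 dispatched to FPADD
t=11  I4 complete | I5 operands ready
t=12  I3 complete | R5←I4
t=13  R0←I3
t=14  I5 complete
t=15  R1←I5

cycle = 10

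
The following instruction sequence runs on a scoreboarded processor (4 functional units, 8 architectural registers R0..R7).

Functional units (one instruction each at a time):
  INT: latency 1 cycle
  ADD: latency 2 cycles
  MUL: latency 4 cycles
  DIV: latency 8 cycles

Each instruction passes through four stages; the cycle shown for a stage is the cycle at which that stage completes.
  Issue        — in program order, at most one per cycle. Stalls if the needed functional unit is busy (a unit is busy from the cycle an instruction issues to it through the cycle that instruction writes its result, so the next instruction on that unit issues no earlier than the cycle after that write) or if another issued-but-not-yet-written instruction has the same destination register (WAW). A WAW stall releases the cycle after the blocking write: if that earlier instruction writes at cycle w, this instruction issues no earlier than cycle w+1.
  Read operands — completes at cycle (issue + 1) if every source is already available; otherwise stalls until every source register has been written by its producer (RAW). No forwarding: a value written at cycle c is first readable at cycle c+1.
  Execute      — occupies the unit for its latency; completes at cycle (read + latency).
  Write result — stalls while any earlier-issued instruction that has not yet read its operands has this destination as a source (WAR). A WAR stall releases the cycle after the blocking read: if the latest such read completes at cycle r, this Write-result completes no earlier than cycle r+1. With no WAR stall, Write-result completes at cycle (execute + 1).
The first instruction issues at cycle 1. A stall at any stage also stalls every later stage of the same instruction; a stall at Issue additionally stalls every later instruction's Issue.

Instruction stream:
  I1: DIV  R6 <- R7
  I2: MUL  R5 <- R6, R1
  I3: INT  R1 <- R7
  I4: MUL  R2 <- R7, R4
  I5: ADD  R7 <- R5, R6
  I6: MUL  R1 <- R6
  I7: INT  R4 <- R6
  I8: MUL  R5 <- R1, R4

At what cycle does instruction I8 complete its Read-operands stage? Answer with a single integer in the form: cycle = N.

t=1  issue I1 (DIV)
t=2  I1 read-ops; issue I2 (MUL)
t=3  issue I3 (INT)
t=4  I3 read-ops
t=5  I3 finished on INT
t=10  I1 finished on DIV
t=11  I1→R6
t=12  I2 read-ops
t=13  I3→R1
t=16  I2 finished on MUL
t=17  I2→R5
t=18  issue I4 (MUL)
t=19  I4 read-ops; issue I5 (ADD)
t=20  I5 read-ops
t=22  I5 finished on ADD
t=23  I4 finished on MUL; I5→R7
t=24  I4→R2
t=25  issue I6 (MUL)
t=26  I6 read-ops; issue I7 (INT)
t=27  I7 read-ops
t=28  I7 finished on INT
t=29  I7→R4
t=30  I6 finished on MUL
t=31  I6→R1
t=32  issue I8 (MUL)
t=33  I8 read-ops
t=37  I8 finished on MUL
t=38  I8→R5

cycle = 33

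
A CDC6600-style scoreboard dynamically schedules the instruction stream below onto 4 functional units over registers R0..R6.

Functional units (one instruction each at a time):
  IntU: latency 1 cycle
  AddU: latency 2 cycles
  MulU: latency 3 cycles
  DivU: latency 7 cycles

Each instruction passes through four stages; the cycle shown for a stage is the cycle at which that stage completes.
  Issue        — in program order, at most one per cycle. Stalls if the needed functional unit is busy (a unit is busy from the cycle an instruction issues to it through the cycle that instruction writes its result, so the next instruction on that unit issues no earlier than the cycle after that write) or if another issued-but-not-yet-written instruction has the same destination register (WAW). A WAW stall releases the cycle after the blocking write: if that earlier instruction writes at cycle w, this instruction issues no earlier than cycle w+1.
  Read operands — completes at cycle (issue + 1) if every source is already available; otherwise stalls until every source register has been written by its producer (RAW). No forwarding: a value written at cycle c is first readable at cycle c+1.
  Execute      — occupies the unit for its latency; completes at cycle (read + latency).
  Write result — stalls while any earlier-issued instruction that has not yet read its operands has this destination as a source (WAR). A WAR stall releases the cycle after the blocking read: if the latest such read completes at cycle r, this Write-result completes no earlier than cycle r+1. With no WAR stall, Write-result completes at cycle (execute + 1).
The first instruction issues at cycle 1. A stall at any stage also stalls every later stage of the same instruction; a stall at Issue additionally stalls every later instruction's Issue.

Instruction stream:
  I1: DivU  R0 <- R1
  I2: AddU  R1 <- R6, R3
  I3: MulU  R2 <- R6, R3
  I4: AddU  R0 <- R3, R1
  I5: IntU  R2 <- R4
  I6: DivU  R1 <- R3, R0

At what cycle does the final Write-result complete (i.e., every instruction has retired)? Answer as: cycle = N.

cycle = 24

[I1] 1/2/9/10
[I2] 2/3/5/6
[I3] 3/4/7/8
[I4] 11/12/14/15  (WAW R0: wait I1 write@10)
[I5] 12/13/14/15
[I6] 13/16/23/24  (RAW R0: wait I4 write@15)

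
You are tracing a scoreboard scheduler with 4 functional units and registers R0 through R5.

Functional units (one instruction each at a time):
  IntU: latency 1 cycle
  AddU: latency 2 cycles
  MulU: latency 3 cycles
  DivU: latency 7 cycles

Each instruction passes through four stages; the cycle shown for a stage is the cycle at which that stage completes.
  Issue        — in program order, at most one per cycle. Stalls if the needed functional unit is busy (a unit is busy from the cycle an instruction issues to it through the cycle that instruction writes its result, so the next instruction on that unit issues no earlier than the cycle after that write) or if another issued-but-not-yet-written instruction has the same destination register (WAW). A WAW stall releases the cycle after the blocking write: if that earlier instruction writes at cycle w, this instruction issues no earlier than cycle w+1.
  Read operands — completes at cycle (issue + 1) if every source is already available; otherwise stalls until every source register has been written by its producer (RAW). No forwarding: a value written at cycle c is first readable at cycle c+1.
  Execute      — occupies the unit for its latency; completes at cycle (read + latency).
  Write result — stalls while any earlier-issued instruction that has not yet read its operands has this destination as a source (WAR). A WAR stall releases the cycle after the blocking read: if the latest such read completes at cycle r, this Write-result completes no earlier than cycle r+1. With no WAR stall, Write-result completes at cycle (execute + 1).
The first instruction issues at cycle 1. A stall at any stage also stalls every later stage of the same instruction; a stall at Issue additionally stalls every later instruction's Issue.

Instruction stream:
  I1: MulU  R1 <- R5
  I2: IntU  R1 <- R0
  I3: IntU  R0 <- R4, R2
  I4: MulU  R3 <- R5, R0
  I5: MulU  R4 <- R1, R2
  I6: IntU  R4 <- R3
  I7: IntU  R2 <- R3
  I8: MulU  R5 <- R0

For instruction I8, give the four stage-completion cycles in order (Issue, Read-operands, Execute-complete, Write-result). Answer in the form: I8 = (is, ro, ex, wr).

I8 = (31, 32, 35, 36)

1) issue 1, read 2, done 5, write 6
2) issue 7, read 8, done 9, write 10  <WAW R1: wait I1 write@6>
3) issue 11, read 12, done 13, write 14  <struct: IntU busy until I2 writes@10>
4) issue 12, read 15, done 18, write 19  <RAW R0: wait I3 write@14>
5) issue 20, read 21, done 24, write 25  <struct: MulU busy until I4 writes@19>
6) issue 26, read 27, done 28, write 29  <WAW R4: wait I5 write@25>
7) issue 30, read 31, done 32, write 33  <struct: IntU busy until I6 writes@29>
8) issue 31, read 32, done 35, write 36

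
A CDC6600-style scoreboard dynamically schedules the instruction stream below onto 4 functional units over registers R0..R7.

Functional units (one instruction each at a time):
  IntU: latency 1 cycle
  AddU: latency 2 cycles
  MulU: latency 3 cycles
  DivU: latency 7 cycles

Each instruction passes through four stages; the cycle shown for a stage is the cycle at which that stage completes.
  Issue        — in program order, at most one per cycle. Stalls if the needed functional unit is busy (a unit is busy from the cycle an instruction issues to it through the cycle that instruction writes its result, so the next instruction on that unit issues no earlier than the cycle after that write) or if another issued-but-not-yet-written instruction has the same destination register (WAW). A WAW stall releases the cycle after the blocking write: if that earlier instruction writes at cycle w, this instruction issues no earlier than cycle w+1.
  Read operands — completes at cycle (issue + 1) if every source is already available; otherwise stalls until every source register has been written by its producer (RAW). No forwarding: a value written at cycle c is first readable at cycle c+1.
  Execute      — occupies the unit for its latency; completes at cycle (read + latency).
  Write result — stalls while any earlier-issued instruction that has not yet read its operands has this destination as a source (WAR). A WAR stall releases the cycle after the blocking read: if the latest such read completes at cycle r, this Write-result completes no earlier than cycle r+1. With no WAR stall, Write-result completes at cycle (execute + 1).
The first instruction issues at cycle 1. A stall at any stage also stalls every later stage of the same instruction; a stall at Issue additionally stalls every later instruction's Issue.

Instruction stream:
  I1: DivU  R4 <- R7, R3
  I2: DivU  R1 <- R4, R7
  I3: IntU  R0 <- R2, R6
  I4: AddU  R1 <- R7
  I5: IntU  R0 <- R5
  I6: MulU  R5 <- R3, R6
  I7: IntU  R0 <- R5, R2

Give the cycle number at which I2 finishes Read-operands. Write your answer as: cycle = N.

t=1  I1→DivU
t=2  I1 RO
t=9  I1 EX
t=10  I1 WR R4
t=11  I2→DivU
t=12  I2 RO; I3→IntU
t=13  I3 RO
t=14  I3 EX
t=15  I3 WR R0
t=19  I2 EX
t=20  I2 WR R1
t=21  I4→AddU
t=22  I4 RO; I5→IntU
t=23  I5 RO; I6→MulU
t=24  I4 EX; I5 EX; I6 RO
t=25  I4 WR R1; I5 WR R0
t=26  I7→IntU
t=27  I6 EX
t=28  I6 WR R5
t=29  I7 RO
t=30  I7 EX
t=31  I7 WR R0

cycle = 12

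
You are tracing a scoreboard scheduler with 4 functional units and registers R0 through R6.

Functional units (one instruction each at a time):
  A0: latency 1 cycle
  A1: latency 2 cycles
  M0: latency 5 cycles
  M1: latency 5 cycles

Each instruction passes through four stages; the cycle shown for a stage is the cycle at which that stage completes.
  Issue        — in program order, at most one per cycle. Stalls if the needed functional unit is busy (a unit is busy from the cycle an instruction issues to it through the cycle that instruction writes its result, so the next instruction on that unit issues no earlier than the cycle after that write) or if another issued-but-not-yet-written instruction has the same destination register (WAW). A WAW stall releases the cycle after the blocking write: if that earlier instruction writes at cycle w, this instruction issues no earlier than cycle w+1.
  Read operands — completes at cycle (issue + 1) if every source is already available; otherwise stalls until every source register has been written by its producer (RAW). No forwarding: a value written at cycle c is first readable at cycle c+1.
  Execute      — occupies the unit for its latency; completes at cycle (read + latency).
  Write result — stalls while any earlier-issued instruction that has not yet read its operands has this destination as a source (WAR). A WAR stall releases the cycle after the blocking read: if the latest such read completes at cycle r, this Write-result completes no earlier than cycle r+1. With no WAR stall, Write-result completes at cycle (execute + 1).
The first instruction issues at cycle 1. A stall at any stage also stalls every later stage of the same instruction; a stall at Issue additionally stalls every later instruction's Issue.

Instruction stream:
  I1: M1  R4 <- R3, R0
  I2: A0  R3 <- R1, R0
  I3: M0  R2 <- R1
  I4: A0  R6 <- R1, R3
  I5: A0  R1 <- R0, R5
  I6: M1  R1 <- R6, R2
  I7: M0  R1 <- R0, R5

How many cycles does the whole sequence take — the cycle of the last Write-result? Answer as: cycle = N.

cycle = 29

c1: issue I1 (M1)
c2: I1 read-ops, issue I2 (A0)
c3: I2 read-ops, issue I3 (M0)
c4: I2 finished on A0, I3 read-ops
c5: I2→R3
c6: issue I4 (A0)
c7: I1 finished on M1, I4 read-ops
c8: I1→R4, I4 finished on A0
c9: I3 finished on M0, I4→R6
c10: I3→R2, issue I5 (A0)
c11: I5 read-ops
c12: I5 finished on A0
c13: I5→R1
c14: issue I6 (M1)
c15: I6 read-ops
c20: I6 finished on M1
c21: I6→R1
c22: issue I7 (M0)
c23: I7 read-ops
c28: I7 finished on M0
c29: I7→R1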